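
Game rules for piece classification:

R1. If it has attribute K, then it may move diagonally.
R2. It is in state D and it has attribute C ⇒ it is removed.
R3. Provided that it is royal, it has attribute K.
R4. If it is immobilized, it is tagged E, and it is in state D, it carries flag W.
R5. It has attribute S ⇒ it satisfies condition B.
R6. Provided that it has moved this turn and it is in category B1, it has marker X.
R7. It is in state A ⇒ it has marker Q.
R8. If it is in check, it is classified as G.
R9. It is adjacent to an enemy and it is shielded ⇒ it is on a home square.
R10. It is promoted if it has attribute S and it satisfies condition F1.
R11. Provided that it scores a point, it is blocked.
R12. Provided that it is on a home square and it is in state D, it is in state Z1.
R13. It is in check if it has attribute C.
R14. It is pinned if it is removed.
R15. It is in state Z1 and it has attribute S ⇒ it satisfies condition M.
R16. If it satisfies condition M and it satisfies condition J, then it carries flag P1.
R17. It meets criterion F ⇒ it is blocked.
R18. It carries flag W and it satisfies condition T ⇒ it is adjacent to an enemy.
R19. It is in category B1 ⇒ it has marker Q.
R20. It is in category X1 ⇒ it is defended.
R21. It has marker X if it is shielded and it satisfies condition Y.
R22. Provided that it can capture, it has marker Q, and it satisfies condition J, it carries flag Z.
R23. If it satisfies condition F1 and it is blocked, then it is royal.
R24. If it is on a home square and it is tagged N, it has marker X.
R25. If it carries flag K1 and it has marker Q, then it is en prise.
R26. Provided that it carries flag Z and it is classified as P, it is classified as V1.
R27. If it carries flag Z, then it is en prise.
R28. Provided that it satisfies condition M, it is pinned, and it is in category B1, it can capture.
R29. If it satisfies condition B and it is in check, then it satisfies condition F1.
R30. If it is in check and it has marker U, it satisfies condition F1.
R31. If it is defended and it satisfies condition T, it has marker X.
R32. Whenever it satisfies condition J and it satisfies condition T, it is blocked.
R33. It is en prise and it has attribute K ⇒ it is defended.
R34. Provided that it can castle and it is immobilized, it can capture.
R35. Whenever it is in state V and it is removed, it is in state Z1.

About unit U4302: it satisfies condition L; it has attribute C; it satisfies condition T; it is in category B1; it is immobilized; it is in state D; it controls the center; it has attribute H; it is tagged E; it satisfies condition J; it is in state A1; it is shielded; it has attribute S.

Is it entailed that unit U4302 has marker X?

By R2 (it is in state D, it has attribute C): it is removed.
By R4 (it is immobilized, it is tagged E, it is in state D): it carries flag W.
By R5 (it has attribute S): it satisfies condition B.
By R13 (it has attribute C): it is in check.
By R14 (it is removed): it is pinned.
By R18 (it carries flag W, it satisfies condition T): it is adjacent to an enemy.
By R19 (it is in category B1): it has marker Q.
By R29 (it satisfies condition B, it is in check): it satisfies condition F1.
By R32 (it satisfies condition J, it satisfies condition T): it is blocked.
By R9 (it is adjacent to an enemy, it is shielded): it is on a home square.
By R12 (it is on a home square, it is in state D): it is in state Z1.
By R15 (it is in state Z1, it has attribute S): it satisfies condition M.
By R23 (it satisfies condition F1, it is blocked): it is royal.
By R28 (it satisfies condition M, it is pinned, it is in category B1): it can capture.
By R3 (it is royal): it has attribute K.
By R22 (it can capture, it has marker Q, it satisfies condition J): it carries flag Z.
By R27 (it carries flag Z): it is en prise.
By R33 (it is en prise, it has attribute K): it is defended.
By R31 (it is defended, it satisfies condition T): it has marker X.

Yes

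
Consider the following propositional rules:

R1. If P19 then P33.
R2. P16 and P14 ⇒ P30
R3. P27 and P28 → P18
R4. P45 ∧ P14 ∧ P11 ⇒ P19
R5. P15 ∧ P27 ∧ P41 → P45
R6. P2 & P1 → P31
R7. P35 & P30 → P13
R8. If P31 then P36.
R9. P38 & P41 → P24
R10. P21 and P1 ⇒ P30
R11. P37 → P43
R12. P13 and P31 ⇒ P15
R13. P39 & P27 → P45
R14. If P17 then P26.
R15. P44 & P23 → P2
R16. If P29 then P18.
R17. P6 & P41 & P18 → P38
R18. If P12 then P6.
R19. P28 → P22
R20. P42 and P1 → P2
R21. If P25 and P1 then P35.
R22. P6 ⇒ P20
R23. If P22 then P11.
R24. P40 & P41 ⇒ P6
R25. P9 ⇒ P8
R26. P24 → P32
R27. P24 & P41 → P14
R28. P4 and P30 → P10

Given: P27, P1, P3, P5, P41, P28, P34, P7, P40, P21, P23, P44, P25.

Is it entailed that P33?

Yes

P18  (by R3: P27, P28)
P30  (by R10: P21, P1)
P2  (by R15: P44, P23)
P22  (by R19: P28)
P35  (by R21: P25, P1)
P11  (by R23: P22)
P6  (by R24: P40, P41)
P31  (by R6: P2, P1)
P13  (by R7: P35, P30)
P15  (by R12: P13, P31)
P38  (by R17: P6, P41, P18)
P45  (by R5: P15, P27, P41)
P24  (by R9: P38, P41)
P14  (by R27: P24, P41)
P19  (by R4: P45, P14, P11)
P33  (by R1: P19)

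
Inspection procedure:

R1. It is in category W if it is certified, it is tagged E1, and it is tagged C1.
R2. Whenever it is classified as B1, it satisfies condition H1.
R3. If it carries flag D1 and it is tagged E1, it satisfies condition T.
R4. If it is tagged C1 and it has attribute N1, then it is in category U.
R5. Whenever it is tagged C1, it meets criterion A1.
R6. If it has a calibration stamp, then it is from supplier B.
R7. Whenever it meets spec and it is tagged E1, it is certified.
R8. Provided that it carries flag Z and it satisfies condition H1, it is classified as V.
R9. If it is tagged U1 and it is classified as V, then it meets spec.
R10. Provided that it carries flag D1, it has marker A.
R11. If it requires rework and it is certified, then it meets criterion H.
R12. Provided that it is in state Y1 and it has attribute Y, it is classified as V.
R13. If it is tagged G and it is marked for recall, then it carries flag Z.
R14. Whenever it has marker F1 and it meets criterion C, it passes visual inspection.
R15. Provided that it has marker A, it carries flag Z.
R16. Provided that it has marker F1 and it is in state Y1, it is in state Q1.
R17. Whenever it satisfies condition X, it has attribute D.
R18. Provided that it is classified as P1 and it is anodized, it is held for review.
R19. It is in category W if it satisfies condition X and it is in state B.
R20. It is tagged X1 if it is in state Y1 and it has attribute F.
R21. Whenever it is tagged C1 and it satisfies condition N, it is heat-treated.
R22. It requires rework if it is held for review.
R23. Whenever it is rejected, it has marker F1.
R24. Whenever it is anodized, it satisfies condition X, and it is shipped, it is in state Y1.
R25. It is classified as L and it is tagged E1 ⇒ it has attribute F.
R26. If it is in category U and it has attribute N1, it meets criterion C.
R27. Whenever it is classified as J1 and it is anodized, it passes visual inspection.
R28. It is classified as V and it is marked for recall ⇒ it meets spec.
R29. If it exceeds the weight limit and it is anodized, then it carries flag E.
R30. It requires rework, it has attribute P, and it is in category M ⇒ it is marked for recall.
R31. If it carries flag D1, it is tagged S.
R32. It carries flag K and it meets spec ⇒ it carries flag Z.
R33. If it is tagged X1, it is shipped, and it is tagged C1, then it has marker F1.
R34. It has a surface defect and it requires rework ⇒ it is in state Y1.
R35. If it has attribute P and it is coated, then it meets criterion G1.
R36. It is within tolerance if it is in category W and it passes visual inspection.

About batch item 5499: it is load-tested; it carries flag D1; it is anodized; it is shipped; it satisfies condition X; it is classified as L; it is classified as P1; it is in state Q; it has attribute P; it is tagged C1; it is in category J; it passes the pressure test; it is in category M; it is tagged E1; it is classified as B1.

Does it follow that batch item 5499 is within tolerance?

No

Forward chaining from the given facts derives: satisfies condition H1, satisfies condition T, meets criterion A1, has marker A, carries flag Z, has attribute D, is held for review, requires rework, is in state Y1, has attribute F, is marked for recall, is tagged S, is classified as V, is tagged X1, meets spec, has marker F1, is certified, meets criterion H, is in state Q1, is in category W.
The only rule concluding "it is within tolerance" is R36, which needs "it passes visual inspection"; that is never established.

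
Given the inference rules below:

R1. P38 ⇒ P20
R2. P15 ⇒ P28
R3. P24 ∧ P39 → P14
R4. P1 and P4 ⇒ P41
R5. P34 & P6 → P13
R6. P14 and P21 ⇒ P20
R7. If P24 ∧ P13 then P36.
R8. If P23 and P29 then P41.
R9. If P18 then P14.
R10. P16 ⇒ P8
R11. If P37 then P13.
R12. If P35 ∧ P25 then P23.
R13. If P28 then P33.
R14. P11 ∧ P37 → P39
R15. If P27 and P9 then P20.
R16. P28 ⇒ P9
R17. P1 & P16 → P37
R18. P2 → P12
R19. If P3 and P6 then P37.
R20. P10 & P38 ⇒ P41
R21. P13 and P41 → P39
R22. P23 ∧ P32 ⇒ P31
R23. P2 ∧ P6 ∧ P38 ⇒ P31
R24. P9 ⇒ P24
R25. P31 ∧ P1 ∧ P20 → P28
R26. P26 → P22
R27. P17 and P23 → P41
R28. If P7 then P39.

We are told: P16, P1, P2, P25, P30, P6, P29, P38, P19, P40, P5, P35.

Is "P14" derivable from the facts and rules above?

Yes

P20  (by R1: P38)
P23  (by R12: P35, P25)
P37  (by R17: P1, P16)
P31  (by R23: P2, P6, P38)
P28  (by R25: P31, P1, P20)
P41  (by R8: P23, P29)
P13  (by R11: P37)
P9  (by R16: P28)
P39  (by R21: P13, P41)
P24  (by R24: P9)
P14  (by R3: P24, P39)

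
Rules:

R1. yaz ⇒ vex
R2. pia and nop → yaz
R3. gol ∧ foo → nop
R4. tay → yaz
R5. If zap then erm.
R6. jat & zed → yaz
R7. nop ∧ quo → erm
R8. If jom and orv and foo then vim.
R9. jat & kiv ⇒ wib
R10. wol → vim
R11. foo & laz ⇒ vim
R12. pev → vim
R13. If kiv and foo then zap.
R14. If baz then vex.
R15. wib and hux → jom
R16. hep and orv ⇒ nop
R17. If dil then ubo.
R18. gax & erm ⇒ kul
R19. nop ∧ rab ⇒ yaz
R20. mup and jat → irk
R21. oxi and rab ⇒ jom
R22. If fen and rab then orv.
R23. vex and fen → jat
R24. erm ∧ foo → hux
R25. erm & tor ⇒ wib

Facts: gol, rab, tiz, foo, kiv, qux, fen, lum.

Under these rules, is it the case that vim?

Yes

nop  (by R3: gol, foo)
zap  (by R13: kiv, foo)
yaz  (by R19: nop, rab)
orv  (by R22: fen, rab)
vex  (by R1: yaz)
erm  (by R5: zap)
jat  (by R23: vex, fen)
hux  (by R24: erm, foo)
wib  (by R9: jat, kiv)
jom  (by R15: wib, hux)
vim  (by R8: jom, orv, foo)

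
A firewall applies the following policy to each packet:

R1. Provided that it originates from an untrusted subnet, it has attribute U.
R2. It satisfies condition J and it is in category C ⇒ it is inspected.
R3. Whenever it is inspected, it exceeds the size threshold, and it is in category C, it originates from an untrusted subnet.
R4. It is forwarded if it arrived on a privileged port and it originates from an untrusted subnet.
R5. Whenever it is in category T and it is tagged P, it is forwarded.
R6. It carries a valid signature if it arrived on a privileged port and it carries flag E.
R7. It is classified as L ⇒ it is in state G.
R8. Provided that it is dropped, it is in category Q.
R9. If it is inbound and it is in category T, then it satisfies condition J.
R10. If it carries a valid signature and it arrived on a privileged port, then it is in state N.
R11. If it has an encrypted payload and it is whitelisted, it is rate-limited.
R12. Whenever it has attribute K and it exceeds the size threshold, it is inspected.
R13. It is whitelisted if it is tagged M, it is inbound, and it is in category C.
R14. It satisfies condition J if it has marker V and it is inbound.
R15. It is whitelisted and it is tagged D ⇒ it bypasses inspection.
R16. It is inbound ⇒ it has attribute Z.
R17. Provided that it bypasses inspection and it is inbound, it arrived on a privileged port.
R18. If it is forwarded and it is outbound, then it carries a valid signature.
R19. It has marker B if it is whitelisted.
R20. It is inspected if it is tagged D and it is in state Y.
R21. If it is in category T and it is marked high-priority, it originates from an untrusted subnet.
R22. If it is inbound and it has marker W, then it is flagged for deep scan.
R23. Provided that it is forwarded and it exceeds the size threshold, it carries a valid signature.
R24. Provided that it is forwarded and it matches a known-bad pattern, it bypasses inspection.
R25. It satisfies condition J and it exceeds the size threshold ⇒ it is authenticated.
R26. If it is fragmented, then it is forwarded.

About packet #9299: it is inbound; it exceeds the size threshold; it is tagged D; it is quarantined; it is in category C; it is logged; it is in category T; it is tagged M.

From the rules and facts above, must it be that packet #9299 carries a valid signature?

Yes

By R9 (it is inbound, it is in category T): it satisfies condition J.
By R13 (it is tagged M, it is inbound, it is in category C): it is whitelisted.
By R15 (it is whitelisted, it is tagged D): it bypasses inspection.
By R17 (it bypasses inspection, it is inbound): it arrived on a privileged port.
By R2 (it satisfies condition J, it is in category C): it is inspected.
By R3 (it is inspected, it exceeds the size threshold, it is in category C): it originates from an untrusted subnet.
By R4 (it arrived on a privileged port, it originates from an untrusted subnet): it is forwarded.
By R23 (it is forwarded, it exceeds the size threshold): it carries a valid signature.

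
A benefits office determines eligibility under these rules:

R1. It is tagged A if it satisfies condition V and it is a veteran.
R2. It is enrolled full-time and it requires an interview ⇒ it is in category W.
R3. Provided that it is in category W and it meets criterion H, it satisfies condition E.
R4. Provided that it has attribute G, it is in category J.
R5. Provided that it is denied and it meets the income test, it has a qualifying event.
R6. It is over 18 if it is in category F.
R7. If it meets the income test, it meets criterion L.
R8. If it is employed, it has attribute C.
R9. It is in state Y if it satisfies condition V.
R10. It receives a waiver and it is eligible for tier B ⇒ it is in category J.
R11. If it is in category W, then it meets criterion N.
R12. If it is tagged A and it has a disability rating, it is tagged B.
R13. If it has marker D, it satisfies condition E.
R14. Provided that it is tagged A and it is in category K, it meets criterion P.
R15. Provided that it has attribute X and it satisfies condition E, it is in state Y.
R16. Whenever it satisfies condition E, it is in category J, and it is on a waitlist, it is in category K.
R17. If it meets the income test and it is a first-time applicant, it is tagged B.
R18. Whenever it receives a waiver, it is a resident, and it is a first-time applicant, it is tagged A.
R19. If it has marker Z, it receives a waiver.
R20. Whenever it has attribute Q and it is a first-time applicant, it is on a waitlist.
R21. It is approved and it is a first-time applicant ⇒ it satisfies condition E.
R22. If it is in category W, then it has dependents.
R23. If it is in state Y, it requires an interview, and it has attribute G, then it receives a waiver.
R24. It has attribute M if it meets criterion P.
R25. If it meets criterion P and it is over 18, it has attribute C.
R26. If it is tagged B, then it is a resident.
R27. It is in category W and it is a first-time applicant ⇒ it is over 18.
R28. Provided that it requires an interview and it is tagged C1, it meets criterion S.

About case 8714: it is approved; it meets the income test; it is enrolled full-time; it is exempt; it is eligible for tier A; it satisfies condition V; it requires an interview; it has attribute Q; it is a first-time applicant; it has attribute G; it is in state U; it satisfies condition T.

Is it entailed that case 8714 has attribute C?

By R2 (it is enrolled full-time, it requires an interview): it is in category W.
By R4 (it has attribute G): it is in category J.
By R9 (it satisfies condition V): it is in state Y.
By R17 (it meets the income test, it is a first-time applicant): it is tagged B.
By R20 (it has attribute Q, it is a first-time applicant): it is on a waitlist.
By R21 (it is approved, it is a first-time applicant): it satisfies condition E.
By R23 (it is in state Y, it requires an interview, it has attribute G): it receives a waiver.
By R26 (it is tagged B): it is a resident.
By R27 (it is in category W, it is a first-time applicant): it is over 18.
By R16 (it satisfies condition E, it is in category J, it is on a waitlist): it is in category K.
By R18 (it receives a waiver, it is a resident, it is a first-time applicant): it is tagged A.
By R14 (it is tagged A, it is in category K): it meets criterion P.
By R25 (it meets criterion P, it is over 18): it has attribute C.

Yes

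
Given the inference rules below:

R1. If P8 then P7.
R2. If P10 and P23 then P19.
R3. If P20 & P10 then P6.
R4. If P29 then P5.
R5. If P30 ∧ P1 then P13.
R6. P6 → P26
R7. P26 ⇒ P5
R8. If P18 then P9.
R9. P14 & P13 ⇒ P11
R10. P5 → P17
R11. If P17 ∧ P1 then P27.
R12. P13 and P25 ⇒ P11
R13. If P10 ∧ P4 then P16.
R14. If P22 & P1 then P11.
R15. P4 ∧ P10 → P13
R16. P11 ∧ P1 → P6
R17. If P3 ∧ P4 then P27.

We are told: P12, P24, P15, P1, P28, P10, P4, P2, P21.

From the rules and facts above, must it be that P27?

No

Forward chaining from the given facts derives: P16, P13.
Rules concluding P27: R11 needs P17; R17 needs P3 — none of these are established.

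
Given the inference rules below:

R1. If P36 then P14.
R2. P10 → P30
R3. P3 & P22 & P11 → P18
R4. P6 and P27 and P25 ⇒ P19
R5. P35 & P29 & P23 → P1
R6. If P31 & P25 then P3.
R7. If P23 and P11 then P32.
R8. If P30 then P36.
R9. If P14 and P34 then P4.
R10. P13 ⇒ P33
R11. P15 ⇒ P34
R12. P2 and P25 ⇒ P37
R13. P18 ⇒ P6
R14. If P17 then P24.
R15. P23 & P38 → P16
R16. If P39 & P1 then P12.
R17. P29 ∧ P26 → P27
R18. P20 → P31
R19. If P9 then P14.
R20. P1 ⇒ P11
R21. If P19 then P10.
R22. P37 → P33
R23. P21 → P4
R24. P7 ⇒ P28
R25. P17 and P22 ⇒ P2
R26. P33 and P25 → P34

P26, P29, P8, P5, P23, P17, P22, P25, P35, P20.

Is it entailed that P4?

Yes

P1  (by R5: P35, P29, P23)
P27  (by R17: P29, P26)
P31  (by R18: P20)
P11  (by R20: P1)
P2  (by R25: P17, P22)
P3  (by R6: P31, P25)
P37  (by R12: P2, P25)
P33  (by R22: P37)
P34  (by R26: P33, P25)
P18  (by R3: P3, P22, P11)
P6  (by R13: P18)
P19  (by R4: P6, P27, P25)
P10  (by R21: P19)
P30  (by R2: P10)
P36  (by R8: P30)
P14  (by R1: P36)
P4  (by R9: P14, P34)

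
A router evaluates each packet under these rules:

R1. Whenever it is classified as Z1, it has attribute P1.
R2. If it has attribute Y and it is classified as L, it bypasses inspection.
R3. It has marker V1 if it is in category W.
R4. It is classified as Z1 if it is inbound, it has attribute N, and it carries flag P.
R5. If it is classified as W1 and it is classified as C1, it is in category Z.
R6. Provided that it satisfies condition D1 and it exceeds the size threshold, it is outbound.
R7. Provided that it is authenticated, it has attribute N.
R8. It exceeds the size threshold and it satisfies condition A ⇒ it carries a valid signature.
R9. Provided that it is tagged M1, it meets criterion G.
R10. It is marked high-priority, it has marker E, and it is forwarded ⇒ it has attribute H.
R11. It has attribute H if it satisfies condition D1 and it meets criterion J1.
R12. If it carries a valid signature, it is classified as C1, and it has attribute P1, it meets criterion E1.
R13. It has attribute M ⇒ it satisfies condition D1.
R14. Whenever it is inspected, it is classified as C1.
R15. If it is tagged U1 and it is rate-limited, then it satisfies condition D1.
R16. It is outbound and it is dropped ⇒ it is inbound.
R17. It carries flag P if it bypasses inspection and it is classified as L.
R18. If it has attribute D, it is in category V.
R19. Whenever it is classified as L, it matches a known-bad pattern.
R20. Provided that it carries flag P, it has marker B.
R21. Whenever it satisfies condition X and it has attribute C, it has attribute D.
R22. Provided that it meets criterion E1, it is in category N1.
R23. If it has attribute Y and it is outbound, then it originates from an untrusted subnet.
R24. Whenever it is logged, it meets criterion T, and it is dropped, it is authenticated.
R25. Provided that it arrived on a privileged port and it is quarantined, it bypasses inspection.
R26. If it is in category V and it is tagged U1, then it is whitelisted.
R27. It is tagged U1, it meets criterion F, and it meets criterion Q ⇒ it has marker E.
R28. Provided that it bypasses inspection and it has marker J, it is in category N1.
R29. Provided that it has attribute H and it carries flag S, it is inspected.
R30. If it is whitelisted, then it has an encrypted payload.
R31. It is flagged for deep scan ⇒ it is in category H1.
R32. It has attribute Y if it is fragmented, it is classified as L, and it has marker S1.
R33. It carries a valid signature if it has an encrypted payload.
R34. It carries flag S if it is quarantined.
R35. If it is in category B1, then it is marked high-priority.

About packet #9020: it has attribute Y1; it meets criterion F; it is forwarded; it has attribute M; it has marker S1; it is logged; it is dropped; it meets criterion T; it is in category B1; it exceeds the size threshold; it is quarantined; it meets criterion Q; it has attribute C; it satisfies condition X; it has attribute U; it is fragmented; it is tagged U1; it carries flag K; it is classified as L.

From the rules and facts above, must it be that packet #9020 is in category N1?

Yes

By R13 (it has attribute M): it satisfies condition D1.
By R21 (it satisfies condition X, it has attribute C): it has attribute D.
By R24 (it is logged, it meets criterion T, it is dropped): it is authenticated.
By R27 (it is tagged U1, it meets criterion F, it meets criterion Q): it has marker E.
By R32 (it is fragmented, it is classified as L, it has marker S1): it has attribute Y.
By R34 (it is quarantined): it carries flag S.
By R35 (it is in category B1): it is marked high-priority.
By R2 (it has attribute Y, it is classified as L): it bypasses inspection.
By R6 (it satisfies condition D1, it exceeds the size threshold): it is outbound.
By R7 (it is authenticated): it has attribute N.
By R10 (it is marked high-priority, it has marker E, it is forwarded): it has attribute H.
By R16 (it is outbound, it is dropped): it is inbound.
By R17 (it bypasses inspection, it is classified as L): it carries flag P.
By R18 (it has attribute D): it is in category V.
By R26 (it is in category V, it is tagged U1): it is whitelisted.
By R29 (it has attribute H, it carries flag S): it is inspected.
By R30 (it is whitelisted): it has an encrypted payload.
By R33 (it has an encrypted payload): it carries a valid signature.
By R4 (it is inbound, it has attribute N, it carries flag P): it is classified as Z1.
By R14 (it is inspected): it is classified as C1.
By R1 (it is classified as Z1): it has attribute P1.
By R12 (it carries a valid signature, it is classified as C1, it has attribute P1): it meets criterion E1.
By R22 (it meets criterion E1): it is in category N1.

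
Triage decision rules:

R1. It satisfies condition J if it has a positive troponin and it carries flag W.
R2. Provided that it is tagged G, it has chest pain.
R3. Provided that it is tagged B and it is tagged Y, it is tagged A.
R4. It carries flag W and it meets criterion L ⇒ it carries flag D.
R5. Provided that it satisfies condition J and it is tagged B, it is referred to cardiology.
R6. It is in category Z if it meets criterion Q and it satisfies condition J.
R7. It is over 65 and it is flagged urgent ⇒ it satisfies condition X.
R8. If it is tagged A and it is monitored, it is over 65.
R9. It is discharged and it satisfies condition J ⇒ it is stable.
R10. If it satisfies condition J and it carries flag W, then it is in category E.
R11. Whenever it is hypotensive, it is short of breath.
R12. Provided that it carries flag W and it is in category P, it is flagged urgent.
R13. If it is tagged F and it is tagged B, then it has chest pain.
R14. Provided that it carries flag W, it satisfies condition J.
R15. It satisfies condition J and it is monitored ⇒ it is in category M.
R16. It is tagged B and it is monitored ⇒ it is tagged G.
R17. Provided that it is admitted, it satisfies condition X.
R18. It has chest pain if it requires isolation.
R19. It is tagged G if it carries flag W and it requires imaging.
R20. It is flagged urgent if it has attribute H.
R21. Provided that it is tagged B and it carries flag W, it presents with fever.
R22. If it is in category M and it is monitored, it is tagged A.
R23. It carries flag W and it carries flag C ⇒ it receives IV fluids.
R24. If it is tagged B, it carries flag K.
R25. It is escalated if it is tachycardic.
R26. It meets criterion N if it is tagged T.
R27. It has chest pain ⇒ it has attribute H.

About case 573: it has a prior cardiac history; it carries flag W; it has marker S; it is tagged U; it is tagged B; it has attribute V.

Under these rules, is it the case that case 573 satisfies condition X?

Forward chaining from the given facts derives: satisfies condition J, presents with fever, carries flag K, is referred to cardiology, is in category E.
Rules concluding "it satisfies condition X": R7 needs "it is over 65"; R17 needs "it is admitted" — none of these are established.

No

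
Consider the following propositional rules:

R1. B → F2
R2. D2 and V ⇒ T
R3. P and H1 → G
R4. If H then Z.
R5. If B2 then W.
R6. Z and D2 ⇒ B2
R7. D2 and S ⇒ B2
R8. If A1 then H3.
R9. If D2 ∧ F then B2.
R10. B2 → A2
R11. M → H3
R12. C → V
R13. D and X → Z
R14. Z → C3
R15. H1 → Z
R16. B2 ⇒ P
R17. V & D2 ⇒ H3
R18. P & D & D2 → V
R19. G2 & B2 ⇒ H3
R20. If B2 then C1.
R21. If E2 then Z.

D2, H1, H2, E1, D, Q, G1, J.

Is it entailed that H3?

Z  (by R15: H1)
B2  (by R6: Z, D2)
P  (by R16: B2)
V  (by R18: P, D, D2)
H3  (by R17: V, D2)

Yes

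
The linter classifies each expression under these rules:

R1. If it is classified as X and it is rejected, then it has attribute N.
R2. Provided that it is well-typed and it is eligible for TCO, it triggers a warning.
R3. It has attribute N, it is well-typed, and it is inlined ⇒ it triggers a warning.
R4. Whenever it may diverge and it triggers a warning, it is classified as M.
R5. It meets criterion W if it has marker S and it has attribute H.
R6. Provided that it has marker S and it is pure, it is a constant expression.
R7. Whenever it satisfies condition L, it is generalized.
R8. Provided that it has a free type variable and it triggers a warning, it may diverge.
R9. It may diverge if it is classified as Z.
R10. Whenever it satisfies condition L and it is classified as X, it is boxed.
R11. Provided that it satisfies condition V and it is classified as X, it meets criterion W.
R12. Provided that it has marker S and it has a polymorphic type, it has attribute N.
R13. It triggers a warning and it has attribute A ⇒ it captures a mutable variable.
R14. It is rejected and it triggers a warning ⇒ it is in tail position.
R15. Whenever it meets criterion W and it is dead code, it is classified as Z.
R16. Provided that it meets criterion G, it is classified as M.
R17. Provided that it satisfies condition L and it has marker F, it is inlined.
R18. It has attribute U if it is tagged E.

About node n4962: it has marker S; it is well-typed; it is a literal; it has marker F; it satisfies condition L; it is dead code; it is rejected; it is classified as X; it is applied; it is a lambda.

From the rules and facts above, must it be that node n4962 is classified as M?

Forward chaining from the given facts derives: has attribute N, is generalized, is boxed, is inlined, triggers a warning, is in tail position.
Rules concluding "it is classified as M": R4 needs "it may diverge"; R16 needs "it meets criterion G" — none of these are established.

No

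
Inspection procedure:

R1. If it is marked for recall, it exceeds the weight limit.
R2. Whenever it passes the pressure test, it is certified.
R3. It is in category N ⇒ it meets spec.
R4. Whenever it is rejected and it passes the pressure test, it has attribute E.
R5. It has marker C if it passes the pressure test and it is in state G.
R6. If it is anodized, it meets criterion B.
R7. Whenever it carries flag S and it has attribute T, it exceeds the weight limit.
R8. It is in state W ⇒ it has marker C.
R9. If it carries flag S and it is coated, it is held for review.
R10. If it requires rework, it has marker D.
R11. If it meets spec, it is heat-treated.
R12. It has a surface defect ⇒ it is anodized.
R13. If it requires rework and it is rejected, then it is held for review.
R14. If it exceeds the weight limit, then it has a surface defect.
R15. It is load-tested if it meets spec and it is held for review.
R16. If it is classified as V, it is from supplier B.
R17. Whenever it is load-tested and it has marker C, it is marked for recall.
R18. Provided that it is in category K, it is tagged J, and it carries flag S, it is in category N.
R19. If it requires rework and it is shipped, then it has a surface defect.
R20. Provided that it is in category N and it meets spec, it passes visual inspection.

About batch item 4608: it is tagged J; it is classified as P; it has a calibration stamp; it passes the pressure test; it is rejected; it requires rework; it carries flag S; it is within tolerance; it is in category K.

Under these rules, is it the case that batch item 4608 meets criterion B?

No

Forward chaining from the given facts derives: is certified, has attribute E, has marker D, is held for review, is in category N, meets spec, is heat-treated, is load-tested, passes visual inspection.
The only rule concluding "it meets criterion B" is R6, which needs "it is anodized"; that is never established.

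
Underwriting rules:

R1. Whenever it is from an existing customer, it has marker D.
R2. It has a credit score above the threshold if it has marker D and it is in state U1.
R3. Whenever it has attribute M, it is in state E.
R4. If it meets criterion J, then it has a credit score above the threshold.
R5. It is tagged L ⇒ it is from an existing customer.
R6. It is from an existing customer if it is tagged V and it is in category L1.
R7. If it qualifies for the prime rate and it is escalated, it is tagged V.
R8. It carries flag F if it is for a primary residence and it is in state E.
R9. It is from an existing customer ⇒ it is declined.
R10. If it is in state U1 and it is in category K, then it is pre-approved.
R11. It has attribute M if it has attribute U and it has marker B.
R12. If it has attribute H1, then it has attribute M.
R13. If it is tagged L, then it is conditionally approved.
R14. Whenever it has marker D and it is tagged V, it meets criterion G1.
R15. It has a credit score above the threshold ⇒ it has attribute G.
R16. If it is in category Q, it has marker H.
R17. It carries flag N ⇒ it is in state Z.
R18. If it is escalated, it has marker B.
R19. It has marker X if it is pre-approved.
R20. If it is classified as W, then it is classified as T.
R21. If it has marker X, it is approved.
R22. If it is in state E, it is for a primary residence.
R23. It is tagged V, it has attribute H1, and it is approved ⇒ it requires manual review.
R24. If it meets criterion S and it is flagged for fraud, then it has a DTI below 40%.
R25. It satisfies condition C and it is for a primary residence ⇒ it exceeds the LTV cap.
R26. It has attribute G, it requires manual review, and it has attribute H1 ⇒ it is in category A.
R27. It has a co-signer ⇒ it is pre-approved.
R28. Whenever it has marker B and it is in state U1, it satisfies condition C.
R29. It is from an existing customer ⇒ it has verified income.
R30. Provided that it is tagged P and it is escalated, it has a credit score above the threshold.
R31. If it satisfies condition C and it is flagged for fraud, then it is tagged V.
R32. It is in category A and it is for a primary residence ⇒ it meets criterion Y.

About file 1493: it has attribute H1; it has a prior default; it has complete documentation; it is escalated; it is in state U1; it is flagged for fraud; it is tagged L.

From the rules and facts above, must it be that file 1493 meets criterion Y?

Forward chaining from the given facts derives: is from an existing customer, is declined, has attribute M, is conditionally approved, has marker B, satisfies condition C, has verified income, is tagged V, has marker D, has a credit score above the threshold, is in state E, meets criterion G1, has attribute G, is for a primary residence, exceeds the LTV cap, carries flag F.
The only rule concluding "it meets criterion Y" is R32, which needs "it is in category A"; that is never established.

No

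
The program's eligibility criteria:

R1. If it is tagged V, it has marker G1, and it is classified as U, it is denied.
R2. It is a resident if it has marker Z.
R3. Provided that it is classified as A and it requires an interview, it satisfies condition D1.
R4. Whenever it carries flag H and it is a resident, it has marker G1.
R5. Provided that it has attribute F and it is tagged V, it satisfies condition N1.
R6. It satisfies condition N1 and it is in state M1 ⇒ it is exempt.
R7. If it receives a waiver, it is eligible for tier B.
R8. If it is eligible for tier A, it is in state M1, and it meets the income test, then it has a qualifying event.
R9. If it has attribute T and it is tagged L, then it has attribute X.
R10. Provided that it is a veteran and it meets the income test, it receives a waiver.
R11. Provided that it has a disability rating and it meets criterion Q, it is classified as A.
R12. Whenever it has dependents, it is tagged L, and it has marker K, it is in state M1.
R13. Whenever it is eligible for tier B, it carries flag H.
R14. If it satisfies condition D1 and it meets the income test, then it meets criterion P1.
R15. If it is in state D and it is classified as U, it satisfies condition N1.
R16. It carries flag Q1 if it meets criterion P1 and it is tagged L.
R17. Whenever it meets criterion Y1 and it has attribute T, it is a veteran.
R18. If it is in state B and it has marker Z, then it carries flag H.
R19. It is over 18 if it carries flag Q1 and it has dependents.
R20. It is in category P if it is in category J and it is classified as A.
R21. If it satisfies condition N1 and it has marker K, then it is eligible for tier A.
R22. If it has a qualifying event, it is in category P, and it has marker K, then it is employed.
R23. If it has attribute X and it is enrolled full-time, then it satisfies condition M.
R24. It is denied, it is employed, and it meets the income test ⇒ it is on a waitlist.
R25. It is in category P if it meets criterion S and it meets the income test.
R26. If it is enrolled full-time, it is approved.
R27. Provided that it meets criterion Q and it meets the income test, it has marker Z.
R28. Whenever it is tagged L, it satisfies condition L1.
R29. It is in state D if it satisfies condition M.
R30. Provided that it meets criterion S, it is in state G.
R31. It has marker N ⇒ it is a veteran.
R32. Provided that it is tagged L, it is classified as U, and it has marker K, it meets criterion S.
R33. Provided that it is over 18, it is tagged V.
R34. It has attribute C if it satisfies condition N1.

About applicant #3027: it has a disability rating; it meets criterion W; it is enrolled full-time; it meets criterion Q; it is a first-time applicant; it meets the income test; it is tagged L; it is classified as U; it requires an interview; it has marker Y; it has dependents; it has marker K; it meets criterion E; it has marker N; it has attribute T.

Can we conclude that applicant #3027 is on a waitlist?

By R9 (it has attribute T, it is tagged L): it has attribute X.
By R11 (it has a disability rating, it meets criterion Q): it is classified as A.
By R12 (it has dependents, it is tagged L, it has marker K): it is in state M1.
By R23 (it has attribute X, it is enrolled full-time): it satisfies condition M.
By R27 (it meets criterion Q, it meets the income test): it has marker Z.
By R29 (it satisfies condition M): it is in state D.
By R31 (it has marker N): it is a veteran.
By R32 (it is tagged L, it is classified as U, it has marker K): it meets criterion S.
By R2 (it has marker Z): it is a resident.
By R3 (it is classified as A, it requires an interview): it satisfies condition D1.
By R10 (it is a veteran, it meets the income test): it receives a waiver.
By R14 (it satisfies condition D1, it meets the income test): it meets criterion P1.
By R15 (it is in state D, it is classified as U): it satisfies condition N1.
By R16 (it meets criterion P1, it is tagged L): it carries flag Q1.
By R19 (it carries flag Q1, it has dependents): it is over 18.
By R21 (it satisfies condition N1, it has marker K): it is eligible for tier A.
By R25 (it meets criterion S, it meets the income test): it is in category P.
By R33 (it is over 18): it is tagged V.
By R7 (it receives a waiver): it is eligible for tier B.
By R8 (it is eligible for tier A, it is in state M1, it meets the income test): it has a qualifying event.
By R13 (it is eligible for tier B): it carries flag H.
By R22 (it has a qualifying event, it is in category P, it has marker K): it is employed.
By R4 (it carries flag H, it is a resident): it has marker G1.
By R1 (it is tagged V, it has marker G1, it is classified as U): it is denied.
By R24 (it is denied, it is employed, it meets the income test): it is on a waitlist.

Yes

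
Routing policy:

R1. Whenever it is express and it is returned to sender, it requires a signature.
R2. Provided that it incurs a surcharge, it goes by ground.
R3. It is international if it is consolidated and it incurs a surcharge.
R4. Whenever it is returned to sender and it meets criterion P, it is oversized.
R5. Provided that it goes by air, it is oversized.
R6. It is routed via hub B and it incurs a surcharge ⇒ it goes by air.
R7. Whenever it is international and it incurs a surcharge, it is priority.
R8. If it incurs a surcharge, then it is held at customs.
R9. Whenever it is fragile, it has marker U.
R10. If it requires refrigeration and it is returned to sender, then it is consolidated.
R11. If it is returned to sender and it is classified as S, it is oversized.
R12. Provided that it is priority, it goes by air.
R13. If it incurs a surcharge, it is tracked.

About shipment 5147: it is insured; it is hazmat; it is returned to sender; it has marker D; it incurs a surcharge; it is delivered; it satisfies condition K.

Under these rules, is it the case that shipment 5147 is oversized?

Forward chaining from the given facts derives: goes by ground, is held at customs, is tracked.
Rules concluding "it is oversized": R4 needs "it meets criterion P"; R5 needs "it goes by air"; R11 needs "it is classified as S" — none of these are established.

No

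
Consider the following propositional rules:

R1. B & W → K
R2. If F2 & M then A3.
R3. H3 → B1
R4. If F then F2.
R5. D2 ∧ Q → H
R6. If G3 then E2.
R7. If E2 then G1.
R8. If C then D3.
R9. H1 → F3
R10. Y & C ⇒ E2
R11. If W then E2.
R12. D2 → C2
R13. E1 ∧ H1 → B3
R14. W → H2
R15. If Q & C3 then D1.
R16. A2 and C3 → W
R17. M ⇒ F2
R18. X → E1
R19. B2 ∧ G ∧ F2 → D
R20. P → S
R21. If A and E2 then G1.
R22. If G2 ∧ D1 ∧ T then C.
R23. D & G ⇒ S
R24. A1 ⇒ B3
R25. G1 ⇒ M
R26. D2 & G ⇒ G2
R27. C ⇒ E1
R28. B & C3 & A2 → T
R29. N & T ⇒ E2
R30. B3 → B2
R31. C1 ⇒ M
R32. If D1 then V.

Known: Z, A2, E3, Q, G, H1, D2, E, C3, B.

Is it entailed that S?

D1  (by R15: Q, C3)
W  (by R16: A2, C3)
G2  (by R26: D2, G)
T  (by R28: B, C3, A2)
E2  (by R11: W)
C  (by R22: G2, D1, T)
E1  (by R27: C)
G1  (by R7: E2)
B3  (by R13: E1, H1)
M  (by R25: G1)
B2  (by R30: B3)
F2  (by R17: M)
D  (by R19: B2, G, F2)
S  (by R23: D, G)

Yes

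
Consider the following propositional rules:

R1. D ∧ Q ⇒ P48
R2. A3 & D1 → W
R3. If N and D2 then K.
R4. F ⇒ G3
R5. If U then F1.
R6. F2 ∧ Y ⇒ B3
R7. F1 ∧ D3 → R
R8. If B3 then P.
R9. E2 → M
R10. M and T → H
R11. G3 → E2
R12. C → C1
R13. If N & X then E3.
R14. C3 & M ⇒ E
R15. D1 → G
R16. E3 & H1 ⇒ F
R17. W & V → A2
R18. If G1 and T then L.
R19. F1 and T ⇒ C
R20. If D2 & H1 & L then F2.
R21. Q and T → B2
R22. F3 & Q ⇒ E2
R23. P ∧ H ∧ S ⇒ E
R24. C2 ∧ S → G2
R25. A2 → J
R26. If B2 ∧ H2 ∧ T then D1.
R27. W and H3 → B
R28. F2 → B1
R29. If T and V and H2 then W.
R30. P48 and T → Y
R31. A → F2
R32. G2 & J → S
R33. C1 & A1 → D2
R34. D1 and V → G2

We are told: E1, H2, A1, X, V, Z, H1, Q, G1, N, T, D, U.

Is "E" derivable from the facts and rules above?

P48  (by R1: D, Q)
F1  (by R5: U)
E3  (by R13: N, X)
F  (by R16: E3, H1)
L  (by R18: G1, T)
C  (by R19: F1, T)
B2  (by R21: Q, T)
D1  (by R26: B2, H2, T)
W  (by R29: T, V, H2)
Y  (by R30: P48, T)
G2  (by R34: D1, V)
G3  (by R4: F)
E2  (by R11: G3)
C1  (by R12: C)
A2  (by R17: W, V)
J  (by R25: A2)
S  (by R32: G2, J)
D2  (by R33: C1, A1)
M  (by R9: E2)
H  (by R10: M, T)
F2  (by R20: D2, H1, L)
B3  (by R6: F2, Y)
P  (by R8: B3)
E  (by R23: P, H, S)

Yes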